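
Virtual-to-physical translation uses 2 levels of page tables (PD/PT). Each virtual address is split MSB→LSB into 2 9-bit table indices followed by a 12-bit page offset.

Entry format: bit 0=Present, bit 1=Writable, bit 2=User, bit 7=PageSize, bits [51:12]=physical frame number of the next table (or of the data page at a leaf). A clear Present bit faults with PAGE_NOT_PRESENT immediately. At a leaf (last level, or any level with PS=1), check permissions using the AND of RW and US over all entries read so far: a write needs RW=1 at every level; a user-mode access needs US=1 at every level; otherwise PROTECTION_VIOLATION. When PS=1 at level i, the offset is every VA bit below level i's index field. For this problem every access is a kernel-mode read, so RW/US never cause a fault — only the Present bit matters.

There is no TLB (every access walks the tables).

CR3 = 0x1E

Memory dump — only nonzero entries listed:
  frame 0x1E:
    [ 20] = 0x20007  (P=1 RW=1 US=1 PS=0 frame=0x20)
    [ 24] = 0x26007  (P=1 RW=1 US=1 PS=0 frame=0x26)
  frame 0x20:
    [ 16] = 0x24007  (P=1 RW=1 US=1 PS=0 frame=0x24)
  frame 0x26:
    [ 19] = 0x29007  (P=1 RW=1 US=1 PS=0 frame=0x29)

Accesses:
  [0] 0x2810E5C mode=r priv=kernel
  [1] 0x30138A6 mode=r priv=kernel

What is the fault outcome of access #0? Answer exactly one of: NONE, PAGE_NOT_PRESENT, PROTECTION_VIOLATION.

Trace:
#0 VA=0x2810E5C (r,kernel):
  lvl0: tbl 0x1E, slot 20 ⇒ 0x20007 (P1/RW1/US1/PS0)
  lvl1: tbl 0x20, slot 16 ⇒ 0x24007 (P1/RW1/US1/PS0)
  → PA=0x24E5C  (2 entries read)
#1 VA=0x30138A6 (r,kernel):
  lvl0: tbl 0x1E, slot 24 ⇒ 0x26007 (P1/RW1/US1/PS0)
  lvl1: tbl 0x26, slot 19 ⇒ 0x29007 (P1/RW1/US1/PS0)
  → PA=0x298A6  (2 entries read)

Access #0 fault: NONE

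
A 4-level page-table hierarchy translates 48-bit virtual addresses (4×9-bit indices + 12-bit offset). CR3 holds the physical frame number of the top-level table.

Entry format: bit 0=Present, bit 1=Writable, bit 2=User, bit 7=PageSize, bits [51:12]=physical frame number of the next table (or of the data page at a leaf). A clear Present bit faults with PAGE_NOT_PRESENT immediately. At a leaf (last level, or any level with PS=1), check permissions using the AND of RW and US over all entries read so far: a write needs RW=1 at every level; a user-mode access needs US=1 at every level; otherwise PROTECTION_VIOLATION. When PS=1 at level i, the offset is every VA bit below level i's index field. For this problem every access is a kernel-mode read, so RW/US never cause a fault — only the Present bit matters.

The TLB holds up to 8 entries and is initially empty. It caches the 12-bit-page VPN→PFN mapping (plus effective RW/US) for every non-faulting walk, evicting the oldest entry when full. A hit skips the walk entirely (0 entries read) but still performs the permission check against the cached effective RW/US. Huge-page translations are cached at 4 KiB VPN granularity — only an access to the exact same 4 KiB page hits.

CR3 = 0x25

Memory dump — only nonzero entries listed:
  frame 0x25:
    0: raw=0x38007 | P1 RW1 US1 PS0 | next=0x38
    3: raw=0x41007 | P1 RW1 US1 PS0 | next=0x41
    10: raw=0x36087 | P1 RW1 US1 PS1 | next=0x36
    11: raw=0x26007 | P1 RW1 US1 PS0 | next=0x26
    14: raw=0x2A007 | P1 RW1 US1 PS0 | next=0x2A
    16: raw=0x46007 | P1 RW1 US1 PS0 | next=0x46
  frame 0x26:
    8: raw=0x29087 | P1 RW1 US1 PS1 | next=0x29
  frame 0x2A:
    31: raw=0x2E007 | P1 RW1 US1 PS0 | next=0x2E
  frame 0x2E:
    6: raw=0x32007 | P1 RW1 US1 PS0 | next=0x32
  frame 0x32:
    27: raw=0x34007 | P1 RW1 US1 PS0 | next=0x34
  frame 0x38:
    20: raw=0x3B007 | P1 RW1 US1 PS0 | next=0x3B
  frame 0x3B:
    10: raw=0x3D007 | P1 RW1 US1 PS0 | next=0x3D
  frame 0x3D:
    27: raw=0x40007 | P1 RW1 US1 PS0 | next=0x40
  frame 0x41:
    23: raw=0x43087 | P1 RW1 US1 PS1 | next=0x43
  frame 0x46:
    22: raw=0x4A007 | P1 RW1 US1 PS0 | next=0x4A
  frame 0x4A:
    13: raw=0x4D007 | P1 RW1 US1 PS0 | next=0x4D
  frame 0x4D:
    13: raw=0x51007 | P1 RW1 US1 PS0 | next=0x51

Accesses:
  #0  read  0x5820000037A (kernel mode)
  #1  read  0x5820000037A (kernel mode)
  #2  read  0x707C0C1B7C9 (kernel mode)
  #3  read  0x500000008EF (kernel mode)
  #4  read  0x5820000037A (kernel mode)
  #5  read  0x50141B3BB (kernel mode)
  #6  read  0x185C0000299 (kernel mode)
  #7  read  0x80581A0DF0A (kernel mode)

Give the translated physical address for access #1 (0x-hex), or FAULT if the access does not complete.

Trace:
#0 VA=0x5820000037A (r,kernel):
  L0 @0x25[11] → 0x26007  P=1,RW=1,US=1,PS=0
  L1 @0x26[8] → 0x29087  P=1,RW=1,US=1,PS=1
  ⇒ phys 0x2937A (huge @L1)  [2 reads]
#1 VA=0x5820000037A (r,kernel):
  TLB hit vpn=0x58200000 → PA=0x2937A
#2 VA=0x707C0C1B7C9 (r,kernel):
  L0 @0x25[14] → 0x2A007  P=1,RW=1,US=1,PS=0
  L1 @0x2A[31] → 0x2E007  P=1,RW=1,US=1,PS=0
  L2 @0x2E[6] → 0x32007  P=1,RW=1,US=1,PS=0
  L3 @0x32[27] → 0x34007  P=1,RW=1,US=1,PS=0
  ⇒ phys 0x347C9  [4 reads]
#3 VA=0x500000008EF (r,kernel):
  L0 @0x25[10] → 0x36087  P=1,RW=1,US=1,PS=1
  ⇒ phys 0x368EF (huge @L0)  [1 reads]
#4 VA=0x5820000037A (r,kernel):
  TLB hit vpn=0x58200000 → PA=0x2937A
#5 VA=0x50141B3BB (r,kernel):
  L0 @0x25[0] → 0x38007  P=1,RW=1,US=1,PS=0
  L1 @0x38[20] → 0x3B007  P=1,RW=1,US=1,PS=0
  L2 @0x3B[10] → 0x3D007  P=1,RW=1,US=1,PS=0
  L3 @0x3D[27] → 0x40007  P=1,RW=1,US=1,PS=0
  ⇒ phys 0x403BB  [4 reads]
#6 VA=0x185C0000299 (r,kernel):
  L0 @0x25[3] → 0x41007  P=1,RW=1,US=1,PS=0
  L1 @0x41[23] → 0x43087  P=1,RW=1,US=1,PS=1
  ⇒ phys 0x43299 (huge @L1)  [2 reads]
#7 VA=0x80581A0DF0A (r,kernel):
  L0 @0x25[16] → 0x46007  P=1,RW=1,US=1,PS=0
  L1 @0x46[22] → 0x4A007  P=1,RW=1,US=1,PS=0
  L2 @0x4A[13] → 0x4D007  P=1,RW=1,US=1,PS=0
  L3 @0x4D[13] → 0x51007  P=1,RW=1,US=1,PS=0
  ⇒ phys 0x51F0A  [4 reads]

Access #1 PA: 0x2937A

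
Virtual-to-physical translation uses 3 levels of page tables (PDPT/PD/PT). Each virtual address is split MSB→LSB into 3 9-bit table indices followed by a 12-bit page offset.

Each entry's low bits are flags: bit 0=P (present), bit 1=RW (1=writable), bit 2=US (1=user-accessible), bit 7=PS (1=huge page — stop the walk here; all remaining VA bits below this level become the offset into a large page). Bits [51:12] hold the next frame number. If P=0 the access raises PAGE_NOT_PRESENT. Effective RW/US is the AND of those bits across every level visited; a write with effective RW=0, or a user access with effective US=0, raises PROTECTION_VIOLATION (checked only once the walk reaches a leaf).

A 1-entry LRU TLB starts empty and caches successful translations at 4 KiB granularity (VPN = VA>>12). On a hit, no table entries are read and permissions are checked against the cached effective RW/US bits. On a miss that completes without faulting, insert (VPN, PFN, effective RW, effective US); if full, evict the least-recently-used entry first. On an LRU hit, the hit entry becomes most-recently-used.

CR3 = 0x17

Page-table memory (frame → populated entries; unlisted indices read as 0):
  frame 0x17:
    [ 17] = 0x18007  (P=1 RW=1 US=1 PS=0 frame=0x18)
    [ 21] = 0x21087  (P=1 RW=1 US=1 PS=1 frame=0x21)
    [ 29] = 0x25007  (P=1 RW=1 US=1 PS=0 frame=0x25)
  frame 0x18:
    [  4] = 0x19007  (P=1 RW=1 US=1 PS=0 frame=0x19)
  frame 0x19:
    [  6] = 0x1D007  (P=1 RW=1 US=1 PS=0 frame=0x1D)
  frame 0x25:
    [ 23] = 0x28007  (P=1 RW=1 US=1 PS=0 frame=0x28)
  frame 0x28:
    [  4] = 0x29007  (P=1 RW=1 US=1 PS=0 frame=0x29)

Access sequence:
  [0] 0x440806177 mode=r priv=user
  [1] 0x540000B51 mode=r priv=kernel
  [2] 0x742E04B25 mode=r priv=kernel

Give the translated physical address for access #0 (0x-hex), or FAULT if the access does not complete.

Walk each access:
#0 VA=0x440806177 (r,user):
  [0] read 0x17 idx=17: raw=0x18007 flags P=1 W=1 U=1 S=0
  [1] read 0x18 idx=4: raw=0x19007 flags P=1 W=1 U=1 S=0
  [2] read 0x19 idx=6: raw=0x1D007 flags P=1 W=1 U=1 S=0
  ⇒ phys 0x1D177  [3 reads]
#1 VA=0x540000B51 (r,kernel):
  [0] read 0x17 idx=21: raw=0x21087 flags P=1 W=1 U=1 S=1
  ⇒ phys 0x21B51 (huge @L0)  [1 reads]
#2 VA=0x742E04B25 (r,kernel):
  [0] read 0x17 idx=29: raw=0x25007 flags P=1 W=1 U=1 S=0
  [1] read 0x25 idx=23: raw=0x28007 flags P=1 W=1 U=1 S=0
  [2] read 0x28 idx=4: raw=0x29007 flags P=1 W=1 U=1 S=0
  ⇒ phys 0x29B25  [3 reads]

Access #0 PA: 0x1D177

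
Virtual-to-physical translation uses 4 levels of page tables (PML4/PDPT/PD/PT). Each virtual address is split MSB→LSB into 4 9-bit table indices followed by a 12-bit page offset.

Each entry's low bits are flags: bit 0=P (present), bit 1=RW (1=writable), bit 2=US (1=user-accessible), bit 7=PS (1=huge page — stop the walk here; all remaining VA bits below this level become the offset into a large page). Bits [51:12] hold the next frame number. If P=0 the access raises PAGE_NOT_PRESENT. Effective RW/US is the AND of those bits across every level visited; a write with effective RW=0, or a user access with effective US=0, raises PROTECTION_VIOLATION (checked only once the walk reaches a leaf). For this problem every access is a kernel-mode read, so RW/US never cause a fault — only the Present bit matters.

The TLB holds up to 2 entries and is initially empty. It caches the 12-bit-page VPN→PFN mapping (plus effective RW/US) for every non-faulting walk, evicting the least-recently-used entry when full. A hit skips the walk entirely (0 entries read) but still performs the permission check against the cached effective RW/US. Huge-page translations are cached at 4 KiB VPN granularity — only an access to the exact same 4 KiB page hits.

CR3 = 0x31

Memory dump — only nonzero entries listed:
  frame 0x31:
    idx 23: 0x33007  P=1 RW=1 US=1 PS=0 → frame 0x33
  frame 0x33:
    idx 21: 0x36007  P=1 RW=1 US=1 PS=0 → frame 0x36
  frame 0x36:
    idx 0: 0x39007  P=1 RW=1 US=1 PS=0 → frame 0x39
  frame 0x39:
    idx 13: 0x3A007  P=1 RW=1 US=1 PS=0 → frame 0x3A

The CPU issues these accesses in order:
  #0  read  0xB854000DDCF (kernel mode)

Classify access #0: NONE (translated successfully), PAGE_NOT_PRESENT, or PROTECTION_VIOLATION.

Trace:
#0 VA=0xB854000DDCF (r,kernel):
  [0] read 0x31 idx=23: raw=0x33007 flags P=1 W=1 U=1 S=0
  [1] read 0x33 idx=21: raw=0x36007 flags P=1 W=1 U=1 S=0
  [2] read 0x36 idx=0: raw=0x39007 flags P=1 W=1 U=1 S=0
  [3] read 0x39 idx=13: raw=0x3A007 flags P=1 W=1 U=1 S=0
  ⇒ phys 0x3ADCF  [4 reads]

Access #0 fault: NONE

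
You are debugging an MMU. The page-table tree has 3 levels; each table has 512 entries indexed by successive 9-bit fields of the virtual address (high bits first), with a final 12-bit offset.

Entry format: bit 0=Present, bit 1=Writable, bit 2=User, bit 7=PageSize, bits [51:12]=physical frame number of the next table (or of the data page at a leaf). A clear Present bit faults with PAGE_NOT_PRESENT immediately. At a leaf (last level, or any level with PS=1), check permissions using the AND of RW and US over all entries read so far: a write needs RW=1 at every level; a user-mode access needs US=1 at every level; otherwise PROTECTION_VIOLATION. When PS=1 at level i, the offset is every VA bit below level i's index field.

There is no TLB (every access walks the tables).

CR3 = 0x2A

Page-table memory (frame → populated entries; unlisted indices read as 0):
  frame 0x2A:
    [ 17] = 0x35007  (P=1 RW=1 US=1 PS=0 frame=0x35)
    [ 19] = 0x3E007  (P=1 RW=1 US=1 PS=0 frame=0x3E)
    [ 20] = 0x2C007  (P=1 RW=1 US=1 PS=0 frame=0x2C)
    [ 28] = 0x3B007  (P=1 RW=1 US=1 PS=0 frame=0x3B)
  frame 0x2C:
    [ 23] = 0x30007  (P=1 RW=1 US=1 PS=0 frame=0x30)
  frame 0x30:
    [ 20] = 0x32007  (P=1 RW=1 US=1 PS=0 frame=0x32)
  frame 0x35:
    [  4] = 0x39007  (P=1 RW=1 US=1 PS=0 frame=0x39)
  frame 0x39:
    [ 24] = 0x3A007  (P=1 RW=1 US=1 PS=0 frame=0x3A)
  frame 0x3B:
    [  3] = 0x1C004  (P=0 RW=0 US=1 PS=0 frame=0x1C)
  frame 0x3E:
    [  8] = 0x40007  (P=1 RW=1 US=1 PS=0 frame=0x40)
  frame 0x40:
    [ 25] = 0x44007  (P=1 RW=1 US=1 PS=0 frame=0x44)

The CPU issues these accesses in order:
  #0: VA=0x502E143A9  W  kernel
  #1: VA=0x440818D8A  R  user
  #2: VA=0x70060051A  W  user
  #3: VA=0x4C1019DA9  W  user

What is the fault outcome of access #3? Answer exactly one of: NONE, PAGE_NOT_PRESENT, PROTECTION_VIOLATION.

Trace:
#0 VA=0x502E143A9 (w,kernel):
  [0] read 0x2A idx=20: raw=0x2C007 flags P=1 W=1 U=1 S=0
  [1] read 0x2C idx=23: raw=0x30007 flags P=1 W=1 U=1 S=0
  [2] read 0x30 idx=20: raw=0x32007 flags P=1 W=1 U=1 S=0
  → PA=0x323A9  (3 entries read)
#1 VA=0x440818D8A (r,user):
  [0] read 0x2A idx=17: raw=0x35007 flags P=1 W=1 U=1 S=0
  [1] read 0x35 idx=4: raw=0x39007 flags P=1 W=1 U=1 S=0
  [2] read 0x39 idx=24: raw=0x3A007 flags P=1 W=1 U=1 S=0
  → PA=0x3AD8A  (3 entries read)
#2 VA=0x70060051A (w,user):
  [0] read 0x2A idx=28: raw=0x3B007 flags P=1 W=1 U=1 S=0
  [1] read 0x3B idx=3: raw=0x1C004 flags P=0 W=0 U=1 S=0
  ⇒ fault: PAGE_NOT_PRESENT  — 2 lookups
#3 VA=0x4C1019DA9 (w,user):
  [0] read 0x2A idx=19: raw=0x3E007 flags P=1 W=1 U=1 S=0
  [1] read 0x3E idx=8: raw=0x40007 flags P=1 W=1 U=1 S=0
  [2] read 0x40 idx=25: raw=0x44007 flags P=1 W=1 U=1 S=0
  → PA=0x44DA9  (3 entries read)

Access #3 fault: NONE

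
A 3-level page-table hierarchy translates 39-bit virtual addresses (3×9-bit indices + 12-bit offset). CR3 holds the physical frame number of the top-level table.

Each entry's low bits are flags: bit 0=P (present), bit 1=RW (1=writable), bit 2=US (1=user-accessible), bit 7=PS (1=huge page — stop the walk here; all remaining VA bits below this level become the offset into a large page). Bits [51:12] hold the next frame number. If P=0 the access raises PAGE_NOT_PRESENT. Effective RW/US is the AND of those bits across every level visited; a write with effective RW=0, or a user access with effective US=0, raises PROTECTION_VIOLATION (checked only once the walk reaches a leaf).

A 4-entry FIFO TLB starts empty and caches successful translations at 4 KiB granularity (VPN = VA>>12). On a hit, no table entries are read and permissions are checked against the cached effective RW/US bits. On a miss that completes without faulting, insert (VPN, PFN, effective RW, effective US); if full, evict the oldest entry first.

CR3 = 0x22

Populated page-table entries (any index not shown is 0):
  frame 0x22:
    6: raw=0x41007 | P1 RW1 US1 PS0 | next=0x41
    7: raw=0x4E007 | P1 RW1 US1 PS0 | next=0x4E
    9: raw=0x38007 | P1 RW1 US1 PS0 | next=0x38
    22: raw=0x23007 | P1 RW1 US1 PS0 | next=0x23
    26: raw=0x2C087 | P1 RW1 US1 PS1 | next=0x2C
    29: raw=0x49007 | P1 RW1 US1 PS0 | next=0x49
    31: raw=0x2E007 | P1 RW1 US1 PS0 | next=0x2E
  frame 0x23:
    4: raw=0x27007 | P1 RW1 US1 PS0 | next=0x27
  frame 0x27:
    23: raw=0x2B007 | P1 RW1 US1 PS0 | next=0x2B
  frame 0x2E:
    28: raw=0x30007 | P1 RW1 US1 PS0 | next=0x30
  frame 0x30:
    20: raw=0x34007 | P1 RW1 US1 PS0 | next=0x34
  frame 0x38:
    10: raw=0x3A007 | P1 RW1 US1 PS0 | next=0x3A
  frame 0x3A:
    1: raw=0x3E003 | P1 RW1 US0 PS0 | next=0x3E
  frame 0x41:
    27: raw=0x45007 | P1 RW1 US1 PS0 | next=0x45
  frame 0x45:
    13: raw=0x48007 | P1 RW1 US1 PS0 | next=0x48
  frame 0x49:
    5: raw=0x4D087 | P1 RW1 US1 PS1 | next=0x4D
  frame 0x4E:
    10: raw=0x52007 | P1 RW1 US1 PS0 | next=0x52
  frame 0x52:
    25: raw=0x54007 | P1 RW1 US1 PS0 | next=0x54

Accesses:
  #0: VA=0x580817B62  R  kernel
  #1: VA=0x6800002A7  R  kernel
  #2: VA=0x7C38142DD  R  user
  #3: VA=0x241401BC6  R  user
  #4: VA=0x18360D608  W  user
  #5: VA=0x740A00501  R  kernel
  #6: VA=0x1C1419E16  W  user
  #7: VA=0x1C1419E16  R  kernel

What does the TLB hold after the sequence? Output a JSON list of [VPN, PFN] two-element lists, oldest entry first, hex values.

Trace:
#0 VA=0x580817B62 (r,kernel):
  [0] read 0x22 idx=22: raw=0x23007 flags P=1 W=1 U=1 S=0
  [1] read 0x23 idx=4: raw=0x27007 flags P=1 W=1 U=1 S=0
  [2] read 0x27 idx=23: raw=0x2B007 flags P=1 W=1 U=1 S=0
  → PA=0x2BB62  (3 entries read)
#1 VA=0x6800002A7 (r,kernel):
  [0] read 0x22 idx=26: raw=0x2C087 flags P=1 W=1 U=1 S=1
  → PA=0x2C2A7 (huge @L0)  (1 entries read)
#2 VA=0x7C38142DD (r,user):
  [0] read 0x22 idx=31: raw=0x2E007 flags P=1 W=1 U=1 S=0
  [1] read 0x2E idx=28: raw=0x30007 flags P=1 W=1 U=1 S=0
  [2] read 0x30 idx=20: raw=0x34007 flags P=1 W=1 U=1 S=0
  → PA=0x342DD  (3 entries read)
#3 VA=0x241401BC6 (r,user):
  [0] read 0x22 idx=9: raw=0x38007 flags P=1 W=1 U=1 S=0
  [1] read 0x38 idx=10: raw=0x3A007 flags P=1 W=1 U=1 S=0
  [2] read 0x3A idx=1: raw=0x3E003 flags P=1 W=1 U=0 S=0
  ✗ PROTECTION_VIOLATION  [3 reads]
#4 VA=0x18360D608 (w,user):
  [0] read 0x22 idx=6: raw=0x41007 flags P=1 W=1 U=1 S=0
  [1] read 0x41 idx=27: raw=0x45007 flags P=1 W=1 U=1 S=0
  [2] read 0x45 idx=13: raw=0x48007 flags P=1 W=1 U=1 S=0
  → PA=0x48608  (3 entries read)
#5 VA=0x740A00501 (r,kernel):
  [0] read 0x22 idx=29: raw=0x49007 flags P=1 W=1 U=1 S=0
  [1] read 0x49 idx=5: raw=0x4D087 flags P=1 W=1 U=1 S=1
  → PA=0x4D501 (huge @L1)  (2 entries read)
#6 VA=0x1C1419E16 (w,user):
  [0] read 0x22 idx=7: raw=0x4E007 flags P=1 W=1 U=1 S=0
  [1] read 0x4E idx=10: raw=0x52007 flags P=1 W=1 U=1 S=0
  [2] read 0x52 idx=25: raw=0x54007 flags P=1 W=1 U=1 S=0
  → PA=0x54E16  (3 entries read)
#7 VA=0x1C1419E16 (r,kernel):
  TLB hit vpn=0x1C1419 → PA=0x54E16

TLB: [["0x7C3814", "0x34"], ["0x18360D", "0x48"], ["0x740A00", "0x4D"], ["0x1C1419", "0x54"]]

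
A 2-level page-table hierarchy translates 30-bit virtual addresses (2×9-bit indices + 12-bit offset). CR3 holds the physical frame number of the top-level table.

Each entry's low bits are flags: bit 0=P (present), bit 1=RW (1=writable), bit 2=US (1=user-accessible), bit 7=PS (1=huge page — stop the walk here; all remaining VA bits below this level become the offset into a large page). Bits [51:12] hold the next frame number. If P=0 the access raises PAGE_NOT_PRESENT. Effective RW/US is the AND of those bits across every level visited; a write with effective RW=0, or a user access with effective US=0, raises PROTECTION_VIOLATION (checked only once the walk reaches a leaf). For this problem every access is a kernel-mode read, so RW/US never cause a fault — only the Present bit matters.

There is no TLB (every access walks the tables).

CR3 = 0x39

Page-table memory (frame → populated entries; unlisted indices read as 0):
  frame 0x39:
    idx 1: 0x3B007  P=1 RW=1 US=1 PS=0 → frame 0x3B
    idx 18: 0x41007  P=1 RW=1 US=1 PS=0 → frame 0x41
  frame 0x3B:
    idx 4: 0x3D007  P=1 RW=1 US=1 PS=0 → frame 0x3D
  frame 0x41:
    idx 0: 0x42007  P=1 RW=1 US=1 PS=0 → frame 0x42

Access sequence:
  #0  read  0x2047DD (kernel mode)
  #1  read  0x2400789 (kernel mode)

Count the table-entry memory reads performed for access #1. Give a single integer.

Walk each access:
#0 VA=0x2047DD (r,kernel):
  lvl0: tbl 0x39, slot 1 ⇒ 0x3B007 (P1/RW1/US1/PS0)
  lvl1: tbl 0x3B, slot 4 ⇒ 0x3D007 (P1/RW1/US1/PS0)
  ✓ 0x3D7DD  — 2 lookups
#1 VA=0x2400789 (r,kernel):
  lvl0: tbl 0x39, slot 18 ⇒ 0x41007 (P1/RW1/US1/PS0)
  lvl1: tbl 0x41, slot 0 ⇒ 0x42007 (P1/RW1/US1/PS0)
  ✓ 0x42789  — 2 lookups

Entries read for #1: 2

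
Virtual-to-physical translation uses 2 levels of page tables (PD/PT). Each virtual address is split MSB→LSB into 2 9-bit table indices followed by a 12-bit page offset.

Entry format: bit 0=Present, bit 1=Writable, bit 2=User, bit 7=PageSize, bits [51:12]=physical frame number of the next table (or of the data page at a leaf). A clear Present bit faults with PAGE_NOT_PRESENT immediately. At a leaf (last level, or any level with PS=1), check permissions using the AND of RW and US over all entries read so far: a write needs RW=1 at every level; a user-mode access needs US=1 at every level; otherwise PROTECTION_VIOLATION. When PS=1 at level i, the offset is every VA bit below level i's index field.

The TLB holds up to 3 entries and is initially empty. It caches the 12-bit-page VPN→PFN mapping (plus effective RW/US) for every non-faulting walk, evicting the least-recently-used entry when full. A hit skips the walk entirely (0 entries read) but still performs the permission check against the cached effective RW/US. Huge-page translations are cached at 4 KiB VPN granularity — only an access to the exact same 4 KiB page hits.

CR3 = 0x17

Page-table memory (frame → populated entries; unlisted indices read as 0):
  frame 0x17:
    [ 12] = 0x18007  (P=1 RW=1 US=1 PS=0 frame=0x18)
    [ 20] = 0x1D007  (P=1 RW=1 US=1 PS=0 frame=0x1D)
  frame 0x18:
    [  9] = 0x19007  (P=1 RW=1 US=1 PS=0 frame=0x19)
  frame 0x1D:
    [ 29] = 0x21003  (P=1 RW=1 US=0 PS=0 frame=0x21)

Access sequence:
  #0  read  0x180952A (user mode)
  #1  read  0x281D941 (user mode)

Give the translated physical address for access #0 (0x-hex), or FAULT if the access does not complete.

Trace:
#0 VA=0x180952A (r,user):
  L0 @0x17[12] → 0x18007  P=1,RW=1,US=1,PS=0
  L1 @0x18[9] → 0x19007  P=1,RW=1,US=1,PS=0
  ✓ 0x1952A  — 2 lookups
#1 VA=0x281D941 (r,user):
  L0 @0x17[20] → 0x1D007  P=1,RW=1,US=1,PS=0
  L1 @0x1D[29] → 0x21003  P=1,RW=1,US=0,PS=0
  ✗ PROTECTION_VIOLATION  [2 reads]

Access #0 PA: 0x1952A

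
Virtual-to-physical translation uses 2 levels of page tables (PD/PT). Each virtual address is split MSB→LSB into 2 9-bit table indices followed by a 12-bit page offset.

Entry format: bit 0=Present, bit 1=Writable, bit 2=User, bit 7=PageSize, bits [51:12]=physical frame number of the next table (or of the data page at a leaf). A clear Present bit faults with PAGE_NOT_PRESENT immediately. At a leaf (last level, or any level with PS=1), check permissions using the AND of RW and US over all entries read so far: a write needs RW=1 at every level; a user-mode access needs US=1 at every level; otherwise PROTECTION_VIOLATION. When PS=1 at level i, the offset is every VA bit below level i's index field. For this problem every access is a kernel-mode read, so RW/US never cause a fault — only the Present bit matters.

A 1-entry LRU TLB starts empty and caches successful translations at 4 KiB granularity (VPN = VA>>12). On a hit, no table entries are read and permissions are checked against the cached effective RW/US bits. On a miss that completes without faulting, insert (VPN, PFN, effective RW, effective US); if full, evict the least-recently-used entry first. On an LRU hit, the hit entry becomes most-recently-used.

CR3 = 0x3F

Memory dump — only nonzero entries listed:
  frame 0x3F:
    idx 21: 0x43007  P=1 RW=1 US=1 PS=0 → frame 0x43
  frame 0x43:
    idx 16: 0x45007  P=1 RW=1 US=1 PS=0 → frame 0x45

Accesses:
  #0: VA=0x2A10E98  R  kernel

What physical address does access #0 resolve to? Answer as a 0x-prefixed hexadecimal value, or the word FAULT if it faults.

Trace:
#0 VA=0x2A10E98 (r,kernel):
  [0] read 0x3F idx=21: raw=0x43007 flags P=1 W=1 U=1 S=0
  [1] read 0x43 idx=16: raw=0x45007 flags P=1 W=1 U=1 S=0
  ⇒ phys 0x45E98  [2 reads]

Access #0 PA: 0x45E98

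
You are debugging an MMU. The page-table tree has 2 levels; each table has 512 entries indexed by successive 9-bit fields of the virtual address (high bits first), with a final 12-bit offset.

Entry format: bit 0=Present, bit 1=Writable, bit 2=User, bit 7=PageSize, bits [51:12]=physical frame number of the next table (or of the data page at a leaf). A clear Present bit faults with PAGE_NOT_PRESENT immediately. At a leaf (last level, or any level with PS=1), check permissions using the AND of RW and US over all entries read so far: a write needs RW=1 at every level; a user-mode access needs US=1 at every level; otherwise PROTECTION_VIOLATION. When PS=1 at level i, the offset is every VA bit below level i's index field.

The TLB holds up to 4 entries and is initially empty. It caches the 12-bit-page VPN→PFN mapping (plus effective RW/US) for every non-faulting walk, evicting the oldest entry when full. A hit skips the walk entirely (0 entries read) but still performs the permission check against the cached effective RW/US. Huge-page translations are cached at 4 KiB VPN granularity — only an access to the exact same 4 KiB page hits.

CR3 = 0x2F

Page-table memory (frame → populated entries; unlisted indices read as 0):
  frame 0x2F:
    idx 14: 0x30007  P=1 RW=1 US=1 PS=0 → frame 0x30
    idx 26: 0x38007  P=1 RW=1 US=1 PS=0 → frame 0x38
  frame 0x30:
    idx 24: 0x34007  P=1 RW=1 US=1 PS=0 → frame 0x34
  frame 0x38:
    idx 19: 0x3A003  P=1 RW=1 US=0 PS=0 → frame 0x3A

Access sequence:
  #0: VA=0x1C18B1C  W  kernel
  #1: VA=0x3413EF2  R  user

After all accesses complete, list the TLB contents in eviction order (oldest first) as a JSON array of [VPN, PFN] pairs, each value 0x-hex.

Per-access translation:
#0 VA=0x1C18B1C (w,kernel):
  lvl0: tbl 0x2F, slot 14 ⇒ 0x30007 (P1/RW1/US1/PS0)
  lvl1: tbl 0x30, slot 24 ⇒ 0x34007 (P1/RW1/US1/PS0)
  ✓ 0x34B1C  — 2 lookups
#1 VA=0x3413EF2 (r,user):
  lvl0: tbl 0x2F, slot 26 ⇒ 0x38007 (P1/RW1/US1/PS0)
  lvl1: tbl 0x38, slot 19 ⇒ 0x3A003 (P1/RW1/US0/PS0)
  ⇒ fault: PROTECTION_VIOLATION  — 2 lookups

TLB: [["0x1C18", "0x34"]]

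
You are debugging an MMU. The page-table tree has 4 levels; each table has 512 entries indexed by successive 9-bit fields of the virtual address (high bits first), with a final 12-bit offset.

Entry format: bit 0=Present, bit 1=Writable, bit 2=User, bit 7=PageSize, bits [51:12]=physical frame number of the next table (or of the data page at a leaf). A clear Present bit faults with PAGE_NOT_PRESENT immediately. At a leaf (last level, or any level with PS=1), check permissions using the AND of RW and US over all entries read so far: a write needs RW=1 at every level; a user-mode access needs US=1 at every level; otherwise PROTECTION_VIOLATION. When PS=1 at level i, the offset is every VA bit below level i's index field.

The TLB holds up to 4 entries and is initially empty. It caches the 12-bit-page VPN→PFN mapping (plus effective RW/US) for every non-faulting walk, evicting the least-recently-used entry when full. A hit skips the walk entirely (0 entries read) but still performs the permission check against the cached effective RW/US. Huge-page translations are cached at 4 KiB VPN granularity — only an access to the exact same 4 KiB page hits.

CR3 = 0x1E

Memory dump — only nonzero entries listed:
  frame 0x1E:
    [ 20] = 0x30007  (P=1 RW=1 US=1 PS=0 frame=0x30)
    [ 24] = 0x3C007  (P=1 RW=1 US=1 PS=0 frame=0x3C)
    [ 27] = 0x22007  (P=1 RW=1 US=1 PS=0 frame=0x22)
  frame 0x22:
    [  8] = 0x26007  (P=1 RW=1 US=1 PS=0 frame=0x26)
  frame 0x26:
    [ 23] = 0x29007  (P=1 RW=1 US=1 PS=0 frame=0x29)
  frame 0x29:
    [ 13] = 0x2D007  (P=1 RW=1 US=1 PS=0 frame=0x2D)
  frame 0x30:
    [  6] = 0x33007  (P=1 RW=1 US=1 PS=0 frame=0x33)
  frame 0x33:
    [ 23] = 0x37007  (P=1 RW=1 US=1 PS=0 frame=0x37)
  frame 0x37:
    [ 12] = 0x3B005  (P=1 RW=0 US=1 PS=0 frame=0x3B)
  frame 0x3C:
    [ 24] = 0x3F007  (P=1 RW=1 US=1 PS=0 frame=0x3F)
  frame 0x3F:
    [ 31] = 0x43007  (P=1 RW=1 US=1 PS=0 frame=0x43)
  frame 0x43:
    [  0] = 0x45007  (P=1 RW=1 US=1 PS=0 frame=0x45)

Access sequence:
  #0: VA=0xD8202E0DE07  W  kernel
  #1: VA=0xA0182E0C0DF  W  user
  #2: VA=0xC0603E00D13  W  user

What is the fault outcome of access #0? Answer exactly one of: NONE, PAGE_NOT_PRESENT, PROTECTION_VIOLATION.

Per-access translation:
#0 VA=0xD8202E0DE07 (w,kernel):
  lvl0: tbl 0x1E, slot 27 ⇒ 0x22007 (P1/RW1/US1/PS0)
  lvl1: tbl 0x22, slot 8 ⇒ 0x26007 (P1/RW1/US1/PS0)
  lvl2: tbl 0x26, slot 23 ⇒ 0x29007 (P1/RW1/US1/PS0)
  lvl3: tbl 0x29, slot 13 ⇒ 0x2D007 (P1/RW1/US1/PS0)
  ✓ 0x2DE07  — 4 lookups
#1 VA=0xA0182E0C0DF (w,user):
  lvl0: tbl 0x1E, slot 20 ⇒ 0x30007 (P1/RW1/US1/PS0)
  lvl1: tbl 0x30, slot 6 ⇒ 0x33007 (P1/RW1/US1/PS0)
  lvl2: tbl 0x33, slot 23 ⇒ 0x37007 (P1/RW1/US1/PS0)
  lvl3: tbl 0x37, slot 12 ⇒ 0x3B005 (P1/RW0/US1/PS0)
  → PROTECTION_VIOLATION  (4 entries read)
#2 VA=0xC0603E00D13 (w,user):
  lvl0: tbl 0x1E, slot 24 ⇒ 0x3C007 (P1/RW1/US1/PS0)
  lvl1: tbl 0x3C, slot 24 ⇒ 0x3F007 (P1/RW1/US1/PS0)
  lvl2: tbl 0x3F, slot 31 ⇒ 0x43007 (P1/RW1/US1/PS0)
  lvl3: tbl 0x43, slot 0 ⇒ 0x45007 (P1/RW1/US1/PS0)
  ✓ 0x45D13  — 4 lookups

Access #0 fault: NONE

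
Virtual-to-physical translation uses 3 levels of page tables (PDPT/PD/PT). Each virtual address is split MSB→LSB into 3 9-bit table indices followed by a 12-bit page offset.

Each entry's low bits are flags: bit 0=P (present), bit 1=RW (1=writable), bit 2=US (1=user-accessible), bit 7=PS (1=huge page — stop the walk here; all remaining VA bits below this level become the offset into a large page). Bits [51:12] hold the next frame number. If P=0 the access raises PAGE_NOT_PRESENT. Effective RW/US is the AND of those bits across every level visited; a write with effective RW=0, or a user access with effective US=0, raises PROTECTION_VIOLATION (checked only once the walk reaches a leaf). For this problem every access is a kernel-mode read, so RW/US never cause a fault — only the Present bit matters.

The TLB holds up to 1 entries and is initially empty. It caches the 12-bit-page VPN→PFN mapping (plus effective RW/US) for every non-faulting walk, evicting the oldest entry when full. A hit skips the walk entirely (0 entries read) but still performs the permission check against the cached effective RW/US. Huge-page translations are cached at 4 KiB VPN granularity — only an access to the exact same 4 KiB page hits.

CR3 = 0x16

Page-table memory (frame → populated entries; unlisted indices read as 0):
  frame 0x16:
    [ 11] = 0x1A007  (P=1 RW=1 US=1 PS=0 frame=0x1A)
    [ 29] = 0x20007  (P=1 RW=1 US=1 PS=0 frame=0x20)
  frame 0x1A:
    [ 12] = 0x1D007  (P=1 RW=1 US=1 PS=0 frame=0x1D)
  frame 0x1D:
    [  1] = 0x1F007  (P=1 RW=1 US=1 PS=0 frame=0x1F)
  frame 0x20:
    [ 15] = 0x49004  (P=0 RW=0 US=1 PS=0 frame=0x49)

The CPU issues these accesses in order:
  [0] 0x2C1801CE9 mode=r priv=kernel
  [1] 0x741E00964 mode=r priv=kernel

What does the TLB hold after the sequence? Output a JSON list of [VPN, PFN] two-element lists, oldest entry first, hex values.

Per-access translation:
#0 VA=0x2C1801CE9 (r,kernel):
  [0] read 0x16 idx=11: raw=0x1A007 flags P=1 W=1 U=1 S=0
  [1] read 0x1A idx=12: raw=0x1D007 flags P=1 W=1 U=1 S=0
  [2] read 0x1D idx=1: raw=0x1F007 flags P=1 W=1 U=1 S=0
  → PA=0x1FCE9  (3 entries read)
#1 VA=0x741E00964 (r,kernel):
  [0] read 0x16 idx=29: raw=0x20007 flags P=1 W=1 U=1 S=0
  [1] read 0x20 idx=15: raw=0x49004 flags P=0 W=0 U=1 S=0
  ⇒ fault: PAGE_NOT_PRESENT  — 2 lookups

TLB: [["0x2C1801", "0x1F"]]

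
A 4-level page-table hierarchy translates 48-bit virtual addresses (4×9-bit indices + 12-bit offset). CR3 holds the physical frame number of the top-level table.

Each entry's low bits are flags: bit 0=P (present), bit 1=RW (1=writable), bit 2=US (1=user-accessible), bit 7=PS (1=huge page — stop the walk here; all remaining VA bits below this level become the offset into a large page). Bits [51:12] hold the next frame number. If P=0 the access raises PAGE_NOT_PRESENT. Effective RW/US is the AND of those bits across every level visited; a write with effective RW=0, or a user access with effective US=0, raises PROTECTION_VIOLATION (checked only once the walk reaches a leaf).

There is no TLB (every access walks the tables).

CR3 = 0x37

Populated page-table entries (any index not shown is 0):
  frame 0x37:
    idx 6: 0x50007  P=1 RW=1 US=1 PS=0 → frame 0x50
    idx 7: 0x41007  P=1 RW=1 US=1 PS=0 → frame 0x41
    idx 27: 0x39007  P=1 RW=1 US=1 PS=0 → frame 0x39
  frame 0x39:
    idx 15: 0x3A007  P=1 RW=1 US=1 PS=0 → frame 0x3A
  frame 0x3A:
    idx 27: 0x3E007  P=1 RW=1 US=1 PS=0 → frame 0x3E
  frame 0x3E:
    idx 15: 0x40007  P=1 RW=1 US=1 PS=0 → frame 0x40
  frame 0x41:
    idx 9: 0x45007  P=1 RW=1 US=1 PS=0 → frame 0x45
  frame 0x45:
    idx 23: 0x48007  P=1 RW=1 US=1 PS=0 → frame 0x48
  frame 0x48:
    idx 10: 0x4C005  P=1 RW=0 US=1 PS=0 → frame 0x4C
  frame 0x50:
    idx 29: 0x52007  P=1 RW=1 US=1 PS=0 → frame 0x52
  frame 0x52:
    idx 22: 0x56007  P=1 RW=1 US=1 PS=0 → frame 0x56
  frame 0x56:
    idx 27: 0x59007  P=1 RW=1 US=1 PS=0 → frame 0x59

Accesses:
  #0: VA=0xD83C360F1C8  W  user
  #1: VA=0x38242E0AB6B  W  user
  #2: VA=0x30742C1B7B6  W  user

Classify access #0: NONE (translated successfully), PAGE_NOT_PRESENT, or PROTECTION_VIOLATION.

Walk each access:
#0 VA=0xD83C360F1C8 (w,user):
  L0: frame=0x37 idx=27 entry=0x39007 [P=1 RW=1 US=1 PS=0]
  L1: frame=0x39 idx=15 entry=0x3A007 [P=1 RW=1 US=1 PS=0]
  L2: frame=0x3A idx=27 entry=0x3E007 [P=1 RW=1 US=1 PS=0]
  L3: frame=0x3E idx=15 entry=0x40007 [P=1 RW=1 US=1 PS=0]
  ✓ 0x401C8  — 4 lookups
#1 VA=0x38242E0AB6B (w,user):
  L0: frame=0x37 idx=7 entry=0x41007 [P=1 RW=1 US=1 PS=0]
  L1: frame=0x41 idx=9 entry=0x45007 [P=1 RW=1 US=1 PS=0]
  L2: frame=0x45 idx=23 entry=0x48007 [P=1 RW=1 US=1 PS=0]
  L3: frame=0x48 idx=10 entry=0x4C005 [P=1 RW=0 US=1 PS=0]
  → PROTECTION_VIOLATION  (4 entries read)
#2 VA=0x30742C1B7B6 (w,user):
  L0: frame=0x37 idx=6 entry=0x50007 [P=1 RW=1 US=1 PS=0]
  L1: frame=0x50 idx=29 entry=0x52007 [P=1 RW=1 US=1 PS=0]
  L2: frame=0x52 idx=22 entry=0x56007 [P=1 RW=1 US=1 PS=0]
  L3: frame=0x56 idx=27 entry=0x59007 [P=1 RW=1 US=1 PS=0]
  ✓ 0x597B6  — 4 lookups

Access #0 fault: NONE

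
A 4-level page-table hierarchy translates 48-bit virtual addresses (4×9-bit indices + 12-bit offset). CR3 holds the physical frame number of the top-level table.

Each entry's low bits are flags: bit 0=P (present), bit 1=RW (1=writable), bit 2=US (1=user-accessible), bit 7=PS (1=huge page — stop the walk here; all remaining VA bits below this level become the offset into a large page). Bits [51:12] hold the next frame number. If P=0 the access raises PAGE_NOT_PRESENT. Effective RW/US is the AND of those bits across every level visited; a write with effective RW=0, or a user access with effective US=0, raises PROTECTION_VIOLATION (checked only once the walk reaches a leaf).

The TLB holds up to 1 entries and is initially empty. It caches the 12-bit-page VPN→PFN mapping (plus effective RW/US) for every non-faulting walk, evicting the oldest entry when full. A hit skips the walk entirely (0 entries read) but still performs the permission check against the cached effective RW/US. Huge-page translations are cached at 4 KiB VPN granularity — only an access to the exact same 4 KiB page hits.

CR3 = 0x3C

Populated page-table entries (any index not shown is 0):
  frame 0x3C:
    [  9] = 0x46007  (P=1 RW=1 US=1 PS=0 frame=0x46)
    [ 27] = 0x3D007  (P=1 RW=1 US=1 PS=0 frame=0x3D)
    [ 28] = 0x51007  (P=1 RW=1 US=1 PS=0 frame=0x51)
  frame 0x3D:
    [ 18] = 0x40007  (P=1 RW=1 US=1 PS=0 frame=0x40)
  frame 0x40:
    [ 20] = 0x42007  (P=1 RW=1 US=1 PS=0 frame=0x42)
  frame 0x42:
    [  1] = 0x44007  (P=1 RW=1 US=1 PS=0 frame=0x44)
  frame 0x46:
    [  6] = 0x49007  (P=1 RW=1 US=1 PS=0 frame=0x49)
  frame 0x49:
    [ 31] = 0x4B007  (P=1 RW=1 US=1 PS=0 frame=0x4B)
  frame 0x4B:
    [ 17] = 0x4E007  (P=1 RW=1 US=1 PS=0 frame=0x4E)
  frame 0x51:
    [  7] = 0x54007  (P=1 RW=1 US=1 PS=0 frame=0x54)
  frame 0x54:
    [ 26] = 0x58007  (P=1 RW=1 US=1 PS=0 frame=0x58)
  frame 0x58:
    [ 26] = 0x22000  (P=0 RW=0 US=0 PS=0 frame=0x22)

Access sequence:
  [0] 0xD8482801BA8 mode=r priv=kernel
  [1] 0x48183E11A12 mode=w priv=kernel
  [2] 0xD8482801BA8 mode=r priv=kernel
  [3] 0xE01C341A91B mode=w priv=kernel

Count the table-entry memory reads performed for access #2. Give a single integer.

Per-access translation:
#0 VA=0xD8482801BA8 (r,kernel):
  L0 @0x3C[27] → 0x3D007  P=1,RW=1,US=1,PS=0
  L1 @0x3D[18] → 0x40007  P=1,RW=1,US=1,PS=0
  L2 @0x40[20] → 0x42007  P=1,RW=1,US=1,PS=0
  L3 @0x42[1] → 0x44007  P=1,RW=1,US=1,PS=0
  → PA=0x44BA8  (4 entries read)
#1 VA=0x48183E11A12 (w,kernel):
  L0 @0x3C[9] → 0x46007  P=1,RW=1,US=1,PS=0
  L1 @0x46[6] → 0x49007  P=1,RW=1,US=1,PS=0
  L2 @0x49[31] → 0x4B007  P=1,RW=1,US=1,PS=0
  L3 @0x4B[17] → 0x4E007  P=1,RW=1,US=1,PS=0
  → PA=0x4EA12  (4 entries read)
#2 VA=0xD8482801BA8 (r,kernel):
  L0 @0x3C[27] → 0x3D007  P=1,RW=1,US=1,PS=0
  L1 @0x3D[18] → 0x40007  P=1,RW=1,US=1,PS=0
  L2 @0x40[20] → 0x42007  P=1,RW=1,US=1,PS=0
  L3 @0x42[1] → 0x44007  P=1,RW=1,US=1,PS=0
  → PA=0x44BA8  (4 entries read)
#3 VA=0xE01C341A91B (w,kernel):
  L0 @0x3C[28] → 0x51007  P=1,RW=1,US=1,PS=0
  L1 @0x51[7] → 0x54007  P=1,RW=1,US=1,PS=0
  L2 @0x54[26] → 0x58007  P=1,RW=1,US=1,PS=0
  L3 @0x58[26] → 0x22000  P=0,RW=0,US=0,PS=0
  ✗ PAGE_NOT_PRESENT  [4 reads]

Entries read for #2: 4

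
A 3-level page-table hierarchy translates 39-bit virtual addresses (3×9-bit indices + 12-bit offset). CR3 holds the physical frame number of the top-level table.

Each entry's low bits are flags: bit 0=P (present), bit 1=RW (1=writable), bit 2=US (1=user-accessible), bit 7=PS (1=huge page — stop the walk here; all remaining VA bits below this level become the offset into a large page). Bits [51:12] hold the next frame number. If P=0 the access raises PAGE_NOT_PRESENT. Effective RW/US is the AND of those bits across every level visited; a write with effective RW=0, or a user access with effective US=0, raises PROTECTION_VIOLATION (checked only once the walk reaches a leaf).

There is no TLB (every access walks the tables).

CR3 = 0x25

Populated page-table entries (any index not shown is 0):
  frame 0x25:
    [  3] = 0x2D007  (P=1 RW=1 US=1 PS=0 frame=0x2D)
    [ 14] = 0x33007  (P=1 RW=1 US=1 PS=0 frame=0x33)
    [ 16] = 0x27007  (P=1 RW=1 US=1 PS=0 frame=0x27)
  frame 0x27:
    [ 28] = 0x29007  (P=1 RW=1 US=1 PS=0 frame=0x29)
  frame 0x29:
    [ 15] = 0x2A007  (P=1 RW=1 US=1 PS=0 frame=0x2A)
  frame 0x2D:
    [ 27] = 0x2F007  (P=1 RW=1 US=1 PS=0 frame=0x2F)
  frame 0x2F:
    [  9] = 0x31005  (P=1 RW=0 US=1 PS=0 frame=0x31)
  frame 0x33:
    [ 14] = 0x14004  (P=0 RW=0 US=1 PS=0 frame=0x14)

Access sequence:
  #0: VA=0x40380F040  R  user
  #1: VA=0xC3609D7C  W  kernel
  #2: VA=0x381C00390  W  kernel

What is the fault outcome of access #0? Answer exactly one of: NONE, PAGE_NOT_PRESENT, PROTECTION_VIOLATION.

Walk each access:
#0 VA=0x40380F040 (r,user):
  lvl0: tbl 0x25, slot 16 ⇒ 0x27007 (P1/RW1/US1/PS0)
  lvl1: tbl 0x27, slot 28 ⇒ 0x29007 (P1/RW1/US1/PS0)
  lvl2: tbl 0x29, slot 15 ⇒ 0x2A007 (P1/RW1/US1/PS0)
  ⇒ phys 0x2A040  [3 reads]
#1 VA=0xC3609D7C (w,kernel):
  lvl0: tbl 0x25, slot 3 ⇒ 0x2D007 (P1/RW1/US1/PS0)
  lvl1: tbl 0x2D, slot 27 ⇒ 0x2F007 (P1/RW1/US1/PS0)
  lvl2: tbl 0x2F, slot 9 ⇒ 0x31005 (P1/RW0/US1/PS0)
  ⇒ fault: PROTECTION_VIOLATION  — 3 lookups
#2 VA=0x381C00390 (w,kernel):
  lvl0: tbl 0x25, slot 14 ⇒ 0x33007 (P1/RW1/US1/PS0)
  lvl1: tbl 0x33, slot 14 ⇒ 0x14004 (P0/RW0/US1/PS0)
  ⇒ fault: PAGE_NOT_PRESENT  — 2 lookups

Access #0 fault: NONE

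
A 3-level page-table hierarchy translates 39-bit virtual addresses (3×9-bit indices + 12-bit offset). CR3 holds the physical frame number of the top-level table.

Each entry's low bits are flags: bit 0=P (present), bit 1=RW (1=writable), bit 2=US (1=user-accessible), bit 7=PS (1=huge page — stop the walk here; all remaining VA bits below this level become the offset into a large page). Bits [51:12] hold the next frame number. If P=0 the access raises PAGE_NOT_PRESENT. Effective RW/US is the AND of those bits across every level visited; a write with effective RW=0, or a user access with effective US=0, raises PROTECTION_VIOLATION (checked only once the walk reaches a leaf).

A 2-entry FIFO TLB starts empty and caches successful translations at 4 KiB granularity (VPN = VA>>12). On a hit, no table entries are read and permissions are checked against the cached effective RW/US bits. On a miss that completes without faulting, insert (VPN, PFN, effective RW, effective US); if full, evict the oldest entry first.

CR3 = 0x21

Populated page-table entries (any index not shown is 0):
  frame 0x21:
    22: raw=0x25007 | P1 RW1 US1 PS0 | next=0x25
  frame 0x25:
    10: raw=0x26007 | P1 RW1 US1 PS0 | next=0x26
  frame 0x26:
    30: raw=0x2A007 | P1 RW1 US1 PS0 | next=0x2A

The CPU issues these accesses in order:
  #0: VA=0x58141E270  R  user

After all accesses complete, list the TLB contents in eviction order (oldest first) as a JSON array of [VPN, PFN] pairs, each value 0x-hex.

Per-access translation:
#0 VA=0x58141E270 (r,user):
  lvl0: tbl 0x21, slot 22 ⇒ 0x25007 (P1/RW1/US1/PS0)
  lvl1: tbl 0x25, slot 10 ⇒ 0x26007 (P1/RW1/US1/PS0)
  lvl2: tbl 0x26, slot 30 ⇒ 0x2A007 (P1/RW1/US1/PS0)
  ⇒ phys 0x2A270  [3 reads]

TLB: [["0x58141E", "0x2A"]]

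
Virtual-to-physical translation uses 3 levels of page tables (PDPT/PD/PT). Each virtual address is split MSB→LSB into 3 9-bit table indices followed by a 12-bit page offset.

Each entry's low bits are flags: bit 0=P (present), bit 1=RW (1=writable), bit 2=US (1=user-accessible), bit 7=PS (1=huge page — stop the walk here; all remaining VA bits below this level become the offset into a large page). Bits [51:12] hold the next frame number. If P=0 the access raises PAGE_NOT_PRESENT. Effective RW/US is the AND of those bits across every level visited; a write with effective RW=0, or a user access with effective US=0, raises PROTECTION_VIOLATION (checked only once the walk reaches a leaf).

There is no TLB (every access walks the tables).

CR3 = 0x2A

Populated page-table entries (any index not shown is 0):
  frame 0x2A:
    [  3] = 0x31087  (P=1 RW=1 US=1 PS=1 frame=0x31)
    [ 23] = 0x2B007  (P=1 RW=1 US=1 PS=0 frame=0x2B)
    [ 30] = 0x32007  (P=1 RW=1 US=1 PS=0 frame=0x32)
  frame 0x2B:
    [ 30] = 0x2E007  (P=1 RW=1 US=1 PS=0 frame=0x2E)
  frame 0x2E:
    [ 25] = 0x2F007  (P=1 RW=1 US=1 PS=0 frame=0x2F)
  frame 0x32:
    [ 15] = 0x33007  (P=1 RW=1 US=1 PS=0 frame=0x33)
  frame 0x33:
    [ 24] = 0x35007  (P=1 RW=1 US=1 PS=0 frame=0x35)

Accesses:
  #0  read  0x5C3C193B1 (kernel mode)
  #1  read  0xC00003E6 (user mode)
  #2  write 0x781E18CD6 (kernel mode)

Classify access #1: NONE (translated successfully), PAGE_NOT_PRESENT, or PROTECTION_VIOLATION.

Per-access translation:
#0 VA=0x5C3C193B1 (r,kernel):
  L0 @0x2A[23] → 0x2B007  P=1,RW=1,US=1,PS=0
  L1 @0x2B[30] → 0x2E007  P=1,RW=1,US=1,PS=0
  L2 @0x2E[25] → 0x2F007  P=1,RW=1,US=1,PS=0
  → PA=0x2F3B1  (3 entries read)
#1 VA=0xC00003E6 (r,user):
  L0 @0x2A[3] → 0x31087  P=1,RW=1,US=1,PS=1
  → PA=0x313E6 (huge @L0)  (1 entries read)
#2 VA=0x781E18CD6 (w,kernel):
  L0 @0x2A[30] → 0x32007  P=1,RW=1,US=1,PS=0
  L1 @0x32[15] → 0x33007  P=1,RW=1,US=1,PS=0
  L2 @0x33[24] → 0x35007  P=1,RW=1,US=1,PS=0
  → PA=0x35CD6  (3 entries read)

Access #1 fault: NONE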